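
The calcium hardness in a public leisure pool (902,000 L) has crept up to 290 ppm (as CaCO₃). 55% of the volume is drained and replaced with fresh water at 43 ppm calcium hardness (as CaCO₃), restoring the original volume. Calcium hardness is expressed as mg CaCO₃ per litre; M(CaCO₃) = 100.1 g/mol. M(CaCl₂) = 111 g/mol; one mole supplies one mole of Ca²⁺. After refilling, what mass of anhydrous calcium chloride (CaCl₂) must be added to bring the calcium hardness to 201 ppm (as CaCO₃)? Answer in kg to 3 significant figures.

After draining 55% and refilling: 290 × 0.45 + 43 × 0.55 = 154.15 ppm.
Deficit to target: 201 − 154.15 = 46.85 mg/L.
As CaCO₃: 46.85 mg/L × 902,000 L = 42,260 g; ÷ 100.1 = 422.2 mol Ca²⁺.
Mass: 422.2 × 111 = 46,860 g.

46.9 kg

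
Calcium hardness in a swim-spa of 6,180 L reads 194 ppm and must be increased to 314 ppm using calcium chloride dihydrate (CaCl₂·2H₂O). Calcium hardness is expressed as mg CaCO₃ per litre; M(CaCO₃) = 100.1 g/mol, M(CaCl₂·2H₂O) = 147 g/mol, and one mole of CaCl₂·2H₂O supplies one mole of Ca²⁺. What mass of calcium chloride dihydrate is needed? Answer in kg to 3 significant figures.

1.09 kg

Hardness to add: (314 − 194) = 120 mg/L as CaCO₃ × 6,180 L = 741.6 g as CaCO₃.
Moles of Ca²⁺ (1 mol Ca²⁺ ≡ 1 mol CaCO₃): 741.6 / 100.1 g/mol = 7.409 mol.
Mass of CaCl₂·2H₂O: 7.409 × 147 = 1089 g.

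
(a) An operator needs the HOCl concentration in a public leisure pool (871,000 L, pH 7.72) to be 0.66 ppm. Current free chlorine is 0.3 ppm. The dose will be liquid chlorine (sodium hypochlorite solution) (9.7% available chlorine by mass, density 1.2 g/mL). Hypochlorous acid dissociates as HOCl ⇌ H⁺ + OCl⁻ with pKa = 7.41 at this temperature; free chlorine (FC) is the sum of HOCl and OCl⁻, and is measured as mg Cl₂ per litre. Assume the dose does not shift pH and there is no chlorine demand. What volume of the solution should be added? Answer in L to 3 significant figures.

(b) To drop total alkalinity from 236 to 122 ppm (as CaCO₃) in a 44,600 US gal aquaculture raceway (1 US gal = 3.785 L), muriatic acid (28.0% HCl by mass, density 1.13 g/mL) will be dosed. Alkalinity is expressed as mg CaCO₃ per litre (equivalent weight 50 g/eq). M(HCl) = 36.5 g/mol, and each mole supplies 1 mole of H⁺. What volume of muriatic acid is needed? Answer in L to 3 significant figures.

(a) 12.8 L; (b) 44.4 L

(a) [OCl⁻]/[HOCl] = 10^(pH − pKa) = 10^(7.72 − 7.41) = 2.042; fraction as HOCl = 1/(1 + 2.042) = 0.3288.
(a) Free chlorine required for 0.66 ppm HOCl: 0.66 / 0.3288 = 2.008 ppm.
(a) FC to add: 2.008 − 0.3 = 1.708 mg/L as Cl₂.
(a) Cl₂ equivalent: 1.708 mg/L × 871,000 L = 1487 g.
(a) Product at 9.7% available Cl: 1487 / 0.097 = 15,330 g.
(a) Volume: 15,330 g ÷ 1.2 g/mL = 12,780 mL.

(b) Volume: 44,600 US gal × 3.785 L/gal = 168,811 L.
(b) Alkalinity to neutralize: (236 − 122) = 114 mg/L as CaCO₃ × 168,811 L = 19,240 g as CaCO₃.
(b) Equivalents of H⁺ required: 19,240 ÷ 50 g/eq = 384.9 eq = 384.9 mol HCl.
(b) Mass of HCl: 384.9 × 36.5 = 14,050 g.
(b) Mass of 28.0% solution: 14,050 / 0.28 = 50,170 g.
(b) Volume: 50,170 g ÷ 1.13 g/mL = 44,400 mL.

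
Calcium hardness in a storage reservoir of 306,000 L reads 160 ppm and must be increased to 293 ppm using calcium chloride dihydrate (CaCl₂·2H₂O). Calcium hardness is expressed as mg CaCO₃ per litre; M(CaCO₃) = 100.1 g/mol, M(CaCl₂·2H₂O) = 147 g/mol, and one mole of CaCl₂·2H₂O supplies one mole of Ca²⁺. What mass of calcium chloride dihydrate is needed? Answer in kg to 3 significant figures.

59.8 kg

Hardness to add: (293 − 160) = 133 mg/L as CaCO₃ × 306,000 L = 40,700 g as CaCO₃.
Moles of Ca²⁺ (1 mol Ca²⁺ ≡ 1 mol CaCO₃): 40,700 / 100.1 g/mol = 406.6 mol.
Mass of CaCl₂·2H₂O: 406.6 × 147 = 59,770 g.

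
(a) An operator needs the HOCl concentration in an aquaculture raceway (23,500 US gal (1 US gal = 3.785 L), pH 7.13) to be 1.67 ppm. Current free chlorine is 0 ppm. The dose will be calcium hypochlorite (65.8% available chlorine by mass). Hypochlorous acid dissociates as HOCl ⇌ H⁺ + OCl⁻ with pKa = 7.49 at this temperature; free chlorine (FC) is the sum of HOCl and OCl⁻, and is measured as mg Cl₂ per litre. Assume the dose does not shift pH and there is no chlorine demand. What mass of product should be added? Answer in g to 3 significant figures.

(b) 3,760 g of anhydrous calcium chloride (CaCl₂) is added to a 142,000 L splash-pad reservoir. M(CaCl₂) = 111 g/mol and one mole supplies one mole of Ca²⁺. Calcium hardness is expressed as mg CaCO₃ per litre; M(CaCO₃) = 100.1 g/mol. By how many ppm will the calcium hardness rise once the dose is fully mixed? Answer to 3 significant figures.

(a) Volume: 23,500 US gal × 3.785 L/gal = 88,948 L.
(a) [OCl⁻]/[HOCl] = 10^(pH − pKa) = 10^(7.13 − 7.49) = 0.4365; fraction as HOCl = 1/(1 + 0.4365) = 0.6961.
(a) Free chlorine required for 1.67 ppm HOCl: 1.67 / 0.6961 = 2.399 ppm.
(a) FC to add: 2.399 − 0 = 2.399 mg/L as Cl₂.
(a) Cl₂ equivalent: 2.399 mg/L × 88,948 L = 213.4 g.
(a) Product at 65.8% available Cl: 213.4 / 0.658 = 324.3 g.

(b) Moles of Ca²⁺: 3,760 g ÷ 111 g/mol = 33.87 mol.
(b) As CaCO₃: 33.87 mol × 100.1 g/mol = 3391 g.
(b) Rise: 3391 g / 142,000 L × 1000 = 23.88 mg/L.

(a) 324 g; (b) 23.9 ppm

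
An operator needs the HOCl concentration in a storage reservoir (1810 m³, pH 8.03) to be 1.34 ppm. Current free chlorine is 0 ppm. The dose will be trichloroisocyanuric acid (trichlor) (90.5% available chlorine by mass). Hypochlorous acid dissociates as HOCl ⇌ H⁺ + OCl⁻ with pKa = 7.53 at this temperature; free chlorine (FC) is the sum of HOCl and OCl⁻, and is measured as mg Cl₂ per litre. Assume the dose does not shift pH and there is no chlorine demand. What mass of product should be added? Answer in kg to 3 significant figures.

11.2 kg

Volume: 1810 m³ = 1,810,000 L.
[OCl⁻]/[HOCl] = 10^(pH − pKa) = 10^(8.03 − 7.53) = 3.162; fraction as HOCl = 1/(1 + 3.162) = 0.2403.
Free chlorine required for 1.34 ppm HOCl: 1.34 / 0.2403 = 5.577 ppm.
FC to add: 5.577 − 0 = 5.577 mg/L as Cl₂.
Cl₂ equivalent: 5.577 mg/L × 1,810,000 L = 10,100 g.
Product at 90.5% available Cl: 10,100 / 0.905 = 11,150 g.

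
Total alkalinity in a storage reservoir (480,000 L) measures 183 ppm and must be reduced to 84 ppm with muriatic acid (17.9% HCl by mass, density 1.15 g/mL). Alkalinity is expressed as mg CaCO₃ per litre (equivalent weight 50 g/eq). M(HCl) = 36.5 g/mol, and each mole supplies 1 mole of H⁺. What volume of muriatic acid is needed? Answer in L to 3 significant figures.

169 L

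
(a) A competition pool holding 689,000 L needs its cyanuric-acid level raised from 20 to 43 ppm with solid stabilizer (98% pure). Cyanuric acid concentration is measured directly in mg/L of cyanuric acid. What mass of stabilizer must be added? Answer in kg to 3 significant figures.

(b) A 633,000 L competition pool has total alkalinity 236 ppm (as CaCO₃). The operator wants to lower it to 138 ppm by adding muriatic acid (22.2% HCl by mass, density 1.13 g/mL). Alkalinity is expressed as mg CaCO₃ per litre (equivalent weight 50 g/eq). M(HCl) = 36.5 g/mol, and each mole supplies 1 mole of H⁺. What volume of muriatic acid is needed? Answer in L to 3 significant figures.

(a) CYA to add: (43 − 20) = 23 mg/L × 689,000 L = 15,850 g cyanuric acid.
(a) At 98% purity: 15,850 / 0.98 = 16,170 g product.

(b) Alkalinity to neutralize: (236 − 138) = 98 mg/L as CaCO₃ × 633,000 L = 62,030 g as CaCO₃.
(b) Equivalents of H⁺ required: 62,030 ÷ 50 g/eq = 1241 eq = 1241 mol HCl.
(b) Mass of HCl: 1241 × 36.5 = 45,280 g.
(b) Mass of 22.2% solution: 45,280 / 0.222 = 204,000 g.
(b) Volume: 204,000 g ÷ 1.13 g/mL = 180,500 mL.

(a) 16.2 kg; (b) 181 L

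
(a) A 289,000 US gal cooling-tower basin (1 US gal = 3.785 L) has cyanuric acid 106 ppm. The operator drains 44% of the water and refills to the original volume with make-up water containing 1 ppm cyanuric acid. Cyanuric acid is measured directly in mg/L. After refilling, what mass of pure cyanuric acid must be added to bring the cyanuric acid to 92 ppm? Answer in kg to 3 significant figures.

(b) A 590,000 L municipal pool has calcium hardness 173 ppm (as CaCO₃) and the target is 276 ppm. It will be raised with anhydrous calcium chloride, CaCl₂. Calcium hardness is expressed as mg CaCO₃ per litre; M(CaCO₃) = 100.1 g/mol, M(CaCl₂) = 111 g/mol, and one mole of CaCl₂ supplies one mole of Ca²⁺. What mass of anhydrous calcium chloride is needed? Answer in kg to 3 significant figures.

(a) Volume: 289,000 US gal × 3.785 L/gal = 1,093,865 L.
(a) After draining 44% and refilling: 106 × 0.56 + 1 × 0.44 = 59.8 ppm.
(a) Deficit to target: 92 − 59.8 = 32.2 mg/L.
(a) Mass: 32.2 mg/L × 1,093,865 L = 35,220 g cyanuric acid.

(b) Hardness to add: (276 − 173) = 103 mg/L as CaCO₃ × 590,000 L = 60,770 g as CaCO₃.
(b) Moles of Ca²⁺ (1 mol Ca²⁺ ≡ 1 mol CaCO₃): 60,770 / 100.1 g/mol = 607.1 mol.
(b) Mass of CaCl₂: 607.1 × 111 = 67,390 g.

(a) 35.2 kg; (b) 67.4 kg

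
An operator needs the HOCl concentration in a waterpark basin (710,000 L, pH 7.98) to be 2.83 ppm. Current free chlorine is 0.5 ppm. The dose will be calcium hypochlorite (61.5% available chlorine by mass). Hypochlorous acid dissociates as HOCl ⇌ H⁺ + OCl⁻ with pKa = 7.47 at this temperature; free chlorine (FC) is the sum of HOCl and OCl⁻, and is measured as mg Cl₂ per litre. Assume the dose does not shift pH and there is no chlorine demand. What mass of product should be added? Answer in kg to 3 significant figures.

[OCl⁻]/[HOCl] = 10^(pH − pKa) = 10^(7.98 − 7.47) = 3.236; fraction as HOCl = 1/(1 + 3.236) = 0.2361.
Free chlorine required for 2.83 ppm HOCl: 2.83 / 0.2361 = 11.99 ppm.
FC to add: 11.99 − 0.5 = 11.49 mg/L as Cl₂.
Cl₂ equivalent: 11.49 mg/L × 710,000 L = 8156 g.
Product at 61.5% available Cl: 8156 / 0.615 = 13,260 g.

13.3 kg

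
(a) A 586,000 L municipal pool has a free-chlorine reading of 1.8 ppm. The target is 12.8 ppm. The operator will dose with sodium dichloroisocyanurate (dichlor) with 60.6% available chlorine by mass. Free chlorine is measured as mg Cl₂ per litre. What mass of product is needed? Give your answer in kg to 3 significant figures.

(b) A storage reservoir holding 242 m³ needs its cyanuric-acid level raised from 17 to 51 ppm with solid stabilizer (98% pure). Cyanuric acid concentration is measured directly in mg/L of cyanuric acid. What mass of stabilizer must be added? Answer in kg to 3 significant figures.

(a) Chlorine deficit: 12.8 − 1.8 = 11 ppm = 11 mg/L as Cl₂.
(a) Cl₂ equivalent needed: 11 mg/L × 586,000 L = 6,446,000 mg = 6446 g.
(a) Product at 60.6% available chlorine: 6446 / 0.606 = 10,640 g.

(b) Volume: 242 m³ = 242,000 L.
(b) CYA to add: (51 − 17) = 34 mg/L × 242,000 L = 8228 g cyanuric acid.
(b) At 98% purity: 8228 / 0.98 = 8396 g product.

(a) 10.6 kg; (b) 8.40 kg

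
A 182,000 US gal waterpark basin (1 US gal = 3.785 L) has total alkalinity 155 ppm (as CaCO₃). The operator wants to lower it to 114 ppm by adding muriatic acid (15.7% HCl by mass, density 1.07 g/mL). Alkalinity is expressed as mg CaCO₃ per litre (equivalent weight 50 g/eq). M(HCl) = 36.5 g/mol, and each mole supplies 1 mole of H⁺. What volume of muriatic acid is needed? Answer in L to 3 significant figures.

Volume: 182,000 US gal × 3.785 L/gal = 688,870 L.
Alkalinity to neutralize: (155 − 114) = 41 mg/L as CaCO₃ × 688,870 L = 28,240 g as CaCO₃.
Equivalents of H⁺ required: 28,240 ÷ 50 g/eq = 564.9 eq = 564.9 mol HCl.
Mass of HCl: 564.9 × 36.5 = 20,620 g.
Mass of 15.7% solution: 20,620 / 0.157 = 131,300 g.
Volume: 131,300 g ÷ 1.07 g/mL = 122,700 mL.

123 L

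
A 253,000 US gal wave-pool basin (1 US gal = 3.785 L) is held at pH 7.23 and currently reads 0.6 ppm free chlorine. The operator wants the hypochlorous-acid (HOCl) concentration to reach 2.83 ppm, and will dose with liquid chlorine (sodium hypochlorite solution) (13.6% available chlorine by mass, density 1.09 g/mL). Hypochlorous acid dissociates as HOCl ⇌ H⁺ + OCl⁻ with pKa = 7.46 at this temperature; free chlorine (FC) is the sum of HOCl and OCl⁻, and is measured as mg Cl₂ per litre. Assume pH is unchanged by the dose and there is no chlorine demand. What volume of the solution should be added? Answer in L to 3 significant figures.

Volume: 253,000 US gal × 3.785 L/gal = 957,605 L.
[OCl⁻]/[HOCl] = 10^(pH − pKa) = 10^(7.23 − 7.46) = 0.5888; fraction as HOCl = 1/(1 + 0.5888) = 0.6294.
Free chlorine required for 2.83 ppm HOCl: 2.83 / 0.6294 = 4.496 ppm.
FC to add: 4.496 − 0.6 = 3.896 mg/L as Cl₂.
Cl₂ equivalent: 3.896 mg/L × 957,605 L = 3731 g.
Product at 13.6% available Cl: 3731 / 0.136 = 27,440 g.
Volume: 27,440 g ÷ 1.09 g/mL = 25,170 mL.

25.2 L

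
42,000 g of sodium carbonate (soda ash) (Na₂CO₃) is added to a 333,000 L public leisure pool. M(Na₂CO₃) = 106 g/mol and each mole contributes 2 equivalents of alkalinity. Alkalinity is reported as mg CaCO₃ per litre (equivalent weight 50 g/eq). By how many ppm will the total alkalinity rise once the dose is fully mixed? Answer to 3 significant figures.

119 ppm

Moles of Na₂CO₃: 42,000 g ÷ 106 g/mol = 396.2 mol → 792.5 eq of alkalinity.
As CaCO₃: 792.5 eq × 50 g/eq = 39,620 g.
Rise: 39,620 g / 333,000 L × 1000 = 119 mg/L.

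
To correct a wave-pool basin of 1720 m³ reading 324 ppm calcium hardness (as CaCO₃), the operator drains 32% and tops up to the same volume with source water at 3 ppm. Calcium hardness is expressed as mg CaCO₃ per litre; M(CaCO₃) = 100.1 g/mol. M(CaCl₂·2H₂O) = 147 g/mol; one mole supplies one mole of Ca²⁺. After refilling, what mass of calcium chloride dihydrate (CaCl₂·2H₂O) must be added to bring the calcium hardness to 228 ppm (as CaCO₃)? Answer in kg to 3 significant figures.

Volume: 1720 m³ = 1,720,000 L.
After draining 32% and refilling: 324 × 0.68 + 3 × 0.32 = 221.28 ppm.
Deficit to target: 228 − 221.28 = 6.72 mg/L.
As CaCO₃: 6.72 mg/L × 1,720,000 L = 11,560 g; ÷ 100.1 = 115.5 mol Ca²⁺.
Mass: 115.5 × 147 = 16,970 g.

17.0 kg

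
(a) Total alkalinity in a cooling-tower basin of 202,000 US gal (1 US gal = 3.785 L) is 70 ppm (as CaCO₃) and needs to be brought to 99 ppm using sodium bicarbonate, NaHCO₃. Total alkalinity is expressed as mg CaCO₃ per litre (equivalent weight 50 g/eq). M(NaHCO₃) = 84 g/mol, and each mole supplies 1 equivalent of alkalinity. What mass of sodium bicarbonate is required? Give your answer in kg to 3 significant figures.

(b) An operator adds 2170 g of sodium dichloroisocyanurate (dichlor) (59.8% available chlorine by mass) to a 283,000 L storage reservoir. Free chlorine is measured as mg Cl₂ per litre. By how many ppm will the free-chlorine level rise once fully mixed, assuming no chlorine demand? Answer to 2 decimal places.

(a) Volume: 202,000 US gal × 3.785 L/gal = 764,570 L.
(a) Alkalinity to add: (99 − 70) = 29 mg/L as CaCO₃ × 764,570 L = 22,170 g as CaCO₃.
(a) Equivalents: 22,170 g ÷ 50 g/eq = 443.5 eq.
(a) NaHCO₃ supplies 1 eq per mole → 443.5 mol.
(a) Mass: 443.5 mol × 84 g/mol = 37,250 g.

(b) Available chlorine delivered: 2170 g × 0.598 = 1298 g as Cl₂.
(b) Concentration rise: 1298 g / 283,000 L = 4.585 mg/L = 4.59 ppm.

(a) 37.2 kg; (b) 4.59 ppm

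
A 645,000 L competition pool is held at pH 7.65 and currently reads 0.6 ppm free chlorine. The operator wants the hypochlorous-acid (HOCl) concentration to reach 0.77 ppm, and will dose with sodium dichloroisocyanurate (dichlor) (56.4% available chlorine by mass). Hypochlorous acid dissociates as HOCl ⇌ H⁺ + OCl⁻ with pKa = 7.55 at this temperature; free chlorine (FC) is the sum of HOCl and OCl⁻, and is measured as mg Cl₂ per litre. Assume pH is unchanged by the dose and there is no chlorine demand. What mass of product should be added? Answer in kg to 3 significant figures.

1.30 kg

[OCl⁻]/[HOCl] = 10^(pH − pKa) = 10^(7.65 − 7.55) = 1.259; fraction as HOCl = 1/(1 + 1.259) = 0.4427.
Free chlorine required for 0.77 ppm HOCl: 0.77 / 0.4427 = 1.739 ppm.
FC to add: 1.739 − 0.6 = 1.139 mg/L as Cl₂.
Cl₂ equivalent: 1.139 mg/L × 645,000 L = 734.9 g.
Product at 56.4% available Cl: 734.9 / 0.564 = 1303 g.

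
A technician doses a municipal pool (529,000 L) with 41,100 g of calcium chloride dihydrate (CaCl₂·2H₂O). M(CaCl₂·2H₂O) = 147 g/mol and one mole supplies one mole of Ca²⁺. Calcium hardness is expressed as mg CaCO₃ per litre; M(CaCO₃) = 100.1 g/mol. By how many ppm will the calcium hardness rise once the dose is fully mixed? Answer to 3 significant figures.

52.9 ppm

Moles of Ca²⁺: 41,100 g ÷ 147 g/mol = 279.6 mol.
As CaCO₃: 279.6 mol × 100.1 g/mol = 27,990 g.
Rise: 27,990 g / 529,000 L × 1000 = 52.91 mg/L.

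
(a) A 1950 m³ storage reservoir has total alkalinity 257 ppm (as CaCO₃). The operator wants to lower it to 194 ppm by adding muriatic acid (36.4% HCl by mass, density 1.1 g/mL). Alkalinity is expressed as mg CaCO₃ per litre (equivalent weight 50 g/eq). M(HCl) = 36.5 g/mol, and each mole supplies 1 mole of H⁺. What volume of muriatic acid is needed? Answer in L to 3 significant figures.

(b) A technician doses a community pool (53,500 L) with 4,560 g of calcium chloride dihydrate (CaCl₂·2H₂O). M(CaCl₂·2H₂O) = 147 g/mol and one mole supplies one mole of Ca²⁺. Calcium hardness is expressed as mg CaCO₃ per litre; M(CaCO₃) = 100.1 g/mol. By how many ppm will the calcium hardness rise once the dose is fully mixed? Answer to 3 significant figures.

(a) 224 L; (b) 58.0 ppm

(a) Volume: 1950 m³ = 1,950,000 L.
(a) Alkalinity to neutralize: (257 − 194) = 63 mg/L as CaCO₃ × 1,950,000 L = 122,800 g as CaCO₃.
(a) Equivalents of H⁺ required: 122,800 ÷ 50 g/eq = 2457 eq = 2457 mol HCl.
(a) Mass of HCl: 2457 × 36.5 = 89,680 g.
(a) Mass of 36.4% solution: 89,680 / 0.364 = 246,400 g.
(a) Volume: 246,400 g ÷ 1.1 g/mL = 224,000 mL.

(b) Moles of Ca²⁺: 4,560 g ÷ 147 g/mol = 31.02 mol.
(b) As CaCO₃: 31.02 mol × 100.1 g/mol = 3105 g.
(b) Rise: 3105 g / 53,500 L × 1000 = 58.04 mg/L.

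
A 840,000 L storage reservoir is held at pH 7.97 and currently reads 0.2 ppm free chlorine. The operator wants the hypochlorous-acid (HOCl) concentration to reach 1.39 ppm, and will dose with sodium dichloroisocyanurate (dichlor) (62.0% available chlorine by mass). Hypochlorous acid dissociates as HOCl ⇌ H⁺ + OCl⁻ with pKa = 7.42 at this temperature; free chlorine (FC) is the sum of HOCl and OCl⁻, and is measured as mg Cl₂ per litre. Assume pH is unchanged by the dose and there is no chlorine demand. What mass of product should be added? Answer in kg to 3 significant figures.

[OCl⁻]/[HOCl] = 10^(pH − pKa) = 10^(7.97 − 7.42) = 3.548; fraction as HOCl = 1/(1 + 3.548) = 0.2199.
Free chlorine required for 1.39 ppm HOCl: 1.39 / 0.2199 = 6.322 ppm.
FC to add: 6.322 − 0.2 = 6.122 mg/L as Cl₂.
Cl₂ equivalent: 6.122 mg/L × 840,000 L = 5142 g.
Product at 62.0% available Cl: 5142 / 0.62 = 8294 g.

8.29 kg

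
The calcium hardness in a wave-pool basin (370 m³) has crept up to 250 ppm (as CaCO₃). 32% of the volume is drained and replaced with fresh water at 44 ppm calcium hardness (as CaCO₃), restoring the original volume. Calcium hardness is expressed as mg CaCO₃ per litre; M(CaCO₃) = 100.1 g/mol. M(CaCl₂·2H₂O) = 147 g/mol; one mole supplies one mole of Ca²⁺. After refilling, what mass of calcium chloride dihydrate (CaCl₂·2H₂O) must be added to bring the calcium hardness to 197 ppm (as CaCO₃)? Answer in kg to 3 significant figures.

Volume: 370 m³ = 370,000 L.
After draining 32% and refilling: 250 × 0.68 + 44 × 0.32 = 184.08 ppm.
Deficit to target: 197 − 184.08 = 12.92 mg/L.
As CaCO₃: 12.92 mg/L × 370,000 L = 4780 g; ÷ 100.1 = 47.76 mol Ca²⁺.
Mass: 47.76 × 147 = 7020 g.

7.02 kg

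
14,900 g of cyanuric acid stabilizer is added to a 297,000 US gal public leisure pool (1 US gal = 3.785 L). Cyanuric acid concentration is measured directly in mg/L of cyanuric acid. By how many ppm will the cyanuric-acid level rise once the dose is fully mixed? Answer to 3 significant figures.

13.3 ppm

Volume: 297,000 US gal × 3.785 L/gal = 1,124,145 L.
Rise: 14,900 g / 1,124,145 L × 1000 = 13.25 mg/L.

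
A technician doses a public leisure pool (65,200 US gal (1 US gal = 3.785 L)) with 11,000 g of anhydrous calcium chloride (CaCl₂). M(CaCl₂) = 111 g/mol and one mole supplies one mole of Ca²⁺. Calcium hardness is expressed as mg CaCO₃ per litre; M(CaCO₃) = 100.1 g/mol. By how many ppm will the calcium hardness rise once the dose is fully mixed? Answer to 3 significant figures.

40.2 ppm

Volume: 65,200 US gal × 3.785 L/gal = 246,782 L.
Moles of Ca²⁺: 11,000 g ÷ 111 g/mol = 99.1 mol.
As CaCO₃: 99.1 mol × 100.1 g/mol = 9920 g.
Rise: 9920 g / 246,782 L × 1000 = 40.2 mg/L.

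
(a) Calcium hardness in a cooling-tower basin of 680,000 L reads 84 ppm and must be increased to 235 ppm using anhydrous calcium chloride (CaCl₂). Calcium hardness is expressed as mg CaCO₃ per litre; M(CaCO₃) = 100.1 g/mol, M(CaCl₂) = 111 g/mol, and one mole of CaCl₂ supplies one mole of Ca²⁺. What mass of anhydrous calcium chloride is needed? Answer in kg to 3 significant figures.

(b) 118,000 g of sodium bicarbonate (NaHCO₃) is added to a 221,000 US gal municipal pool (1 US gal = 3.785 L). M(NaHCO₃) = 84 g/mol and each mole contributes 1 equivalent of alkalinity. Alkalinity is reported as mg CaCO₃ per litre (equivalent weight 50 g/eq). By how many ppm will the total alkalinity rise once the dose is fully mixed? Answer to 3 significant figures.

(a) Hardness to add: (235 − 84) = 151 mg/L as CaCO₃ × 680,000 L = 102,700 g as CaCO₃.
(a) Moles of Ca²⁺ (1 mol Ca²⁺ ≡ 1 mol CaCO₃): 102,700 / 100.1 g/mol = 1026 mol.
(a) Mass of CaCl₂: 1026 × 111 = 113,900 g.

(b) Volume: 221,000 US gal × 3.785 L/gal = 836,485 L.
(b) Moles of NaHCO₃: 118,000 g ÷ 84 g/mol = 1405 mol → 1405 eq of alkalinity.
(b) As CaCO₃: 1405 eq × 50 g/eq = 70,240 g.
(b) Rise: 70,240 g / 836,485 L × 1000 = 83.97 mg/L.

(a) 114 kg; (b) 84.0 ppm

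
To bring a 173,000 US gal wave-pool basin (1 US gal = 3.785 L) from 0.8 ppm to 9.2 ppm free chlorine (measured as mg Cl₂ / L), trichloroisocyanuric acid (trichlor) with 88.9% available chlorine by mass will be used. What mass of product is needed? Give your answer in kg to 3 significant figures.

Volume: 173,000 US gal × 3.785 L/gal = 654,805 L.
Chlorine deficit: 9.2 − 0.8 = 8.4 ppm = 8.4 mg/L as Cl₂.
Cl₂ equivalent needed: 8.4 mg/L × 654,805 L = 5,500,000 mg = 5500 g.
Product at 88.9% available chlorine: 5500 / 0.889 = 6187 g.

6.19 kg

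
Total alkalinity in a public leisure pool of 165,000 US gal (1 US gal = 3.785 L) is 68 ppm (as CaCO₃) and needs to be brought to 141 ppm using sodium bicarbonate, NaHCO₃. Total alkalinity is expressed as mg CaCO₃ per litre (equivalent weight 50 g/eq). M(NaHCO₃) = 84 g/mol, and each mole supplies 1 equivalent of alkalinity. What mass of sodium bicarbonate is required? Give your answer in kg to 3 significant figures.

76.6 kg

Volume: 165,000 US gal × 3.785 L/gal = 624,525 L.
Alkalinity to add: (141 − 68) = 73 mg/L as CaCO₃ × 624,525 L = 45,590 g as CaCO₃.
Equivalents: 45,590 g ÷ 50 g/eq = 911.8 eq.
NaHCO₃ supplies 1 eq per mole → 911.8 mol.
Mass: 911.8 mol × 84 g/mol = 76,590 g.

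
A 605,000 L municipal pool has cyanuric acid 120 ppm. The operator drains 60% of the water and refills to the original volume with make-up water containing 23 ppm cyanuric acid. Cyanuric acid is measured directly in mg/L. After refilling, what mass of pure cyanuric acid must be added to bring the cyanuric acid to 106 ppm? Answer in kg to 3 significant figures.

After draining 60% and refilling: 120 × 0.40 + 23 × 0.60 = 61.8 ppm.
Deficit to target: 106 − 61.8 = 44.2 mg/L.
Mass: 44.2 mg/L × 605,000 L = 26,740 g cyanuric acid.

26.7 kg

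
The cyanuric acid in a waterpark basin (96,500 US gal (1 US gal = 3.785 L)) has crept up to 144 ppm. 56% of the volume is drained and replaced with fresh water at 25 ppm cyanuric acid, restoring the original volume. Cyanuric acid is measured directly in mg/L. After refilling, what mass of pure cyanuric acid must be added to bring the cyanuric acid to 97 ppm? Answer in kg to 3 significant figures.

7.17 kg

Volume: 96,500 US gal × 3.785 L/gal = 365,252 L.
After draining 56% and refilling: 144 × 0.44 + 25 × 0.56 = 77.36 ppm.
Deficit to target: 97 − 77.36 = 19.64 mg/L.
Mass: 19.64 mg/L × 365,252 L = 7174 g cyanuric acid.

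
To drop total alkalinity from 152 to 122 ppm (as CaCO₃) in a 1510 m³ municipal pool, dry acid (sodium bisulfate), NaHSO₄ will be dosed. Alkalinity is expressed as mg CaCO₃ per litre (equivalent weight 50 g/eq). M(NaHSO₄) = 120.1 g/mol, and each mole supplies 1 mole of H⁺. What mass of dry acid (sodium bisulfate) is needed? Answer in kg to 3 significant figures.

Volume: 1510 m³ = 1,510,000 L.
Alkalinity to neutralize: (152 − 122) = 30 mg/L as CaCO₃ × 1,510,000 L = 45,300 g as CaCO₃.
Equivalents of H⁺ required: 45,300 ÷ 50 g/eq = 906 eq = 906 mol NaHSO₄.
Mass of NaHSO₄: 906 × 120.1 = 108,800 g.

109 kg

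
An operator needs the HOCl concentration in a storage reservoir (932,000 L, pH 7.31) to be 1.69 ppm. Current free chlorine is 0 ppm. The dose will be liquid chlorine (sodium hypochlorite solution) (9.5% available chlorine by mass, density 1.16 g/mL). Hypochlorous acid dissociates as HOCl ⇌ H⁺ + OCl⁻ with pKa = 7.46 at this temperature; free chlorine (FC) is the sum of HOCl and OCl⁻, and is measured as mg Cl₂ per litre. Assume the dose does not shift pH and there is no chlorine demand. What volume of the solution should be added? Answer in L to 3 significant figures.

24.4 L

[OCl⁻]/[HOCl] = 10^(pH − pKa) = 10^(7.31 − 7.46) = 0.7079; fraction as HOCl = 1/(1 + 0.7079) = 0.5855.
Free chlorine required for 1.69 ppm HOCl: 1.69 / 0.5855 = 2.886 ppm.
FC to add: 2.886 − 0 = 2.886 mg/L as Cl₂.
Cl₂ equivalent: 2.886 mg/L × 932,000 L = 2690 g.
Product at 9.5% available Cl: 2690 / 0.095 = 28,320 g.
Volume: 28,320 g ÷ 1.16 g/mL = 24,410 mL.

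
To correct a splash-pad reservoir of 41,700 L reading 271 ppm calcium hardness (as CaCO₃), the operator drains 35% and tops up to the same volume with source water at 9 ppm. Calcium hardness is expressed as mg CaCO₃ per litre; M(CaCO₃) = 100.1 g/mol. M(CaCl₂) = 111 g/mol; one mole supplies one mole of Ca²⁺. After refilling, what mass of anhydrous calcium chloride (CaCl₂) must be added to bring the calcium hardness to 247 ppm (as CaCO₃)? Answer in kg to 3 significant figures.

After draining 35% and refilling: 271 × 0.65 + 9 × 0.35 = 179.3 ppm.
Deficit to target: 247 − 179.3 = 67.7 mg/L.
As CaCO₃: 67.7 mg/L × 41,700 L = 2823 g; ÷ 100.1 = 28.2 mol Ca²⁺.
Mass: 28.2 × 111 = 3130 g.

3.13 kg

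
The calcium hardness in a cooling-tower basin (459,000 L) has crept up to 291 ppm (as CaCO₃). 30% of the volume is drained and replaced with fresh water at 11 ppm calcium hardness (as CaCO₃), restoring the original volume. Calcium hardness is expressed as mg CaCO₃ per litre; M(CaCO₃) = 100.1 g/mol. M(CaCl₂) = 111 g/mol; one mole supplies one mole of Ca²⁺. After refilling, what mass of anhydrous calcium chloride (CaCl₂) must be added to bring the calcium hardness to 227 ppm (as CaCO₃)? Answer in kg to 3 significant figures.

10.2 kg

After draining 30% and refilling: 291 × 0.70 + 11 × 0.30 = 207 ppm.
Deficit to target: 227 − 207 = 20 mg/L.
As CaCO₃: 20 mg/L × 459,000 L = 9180 g; ÷ 100.1 = 91.71 mol Ca²⁺.
Mass: 91.71 × 111 = 10,180 g.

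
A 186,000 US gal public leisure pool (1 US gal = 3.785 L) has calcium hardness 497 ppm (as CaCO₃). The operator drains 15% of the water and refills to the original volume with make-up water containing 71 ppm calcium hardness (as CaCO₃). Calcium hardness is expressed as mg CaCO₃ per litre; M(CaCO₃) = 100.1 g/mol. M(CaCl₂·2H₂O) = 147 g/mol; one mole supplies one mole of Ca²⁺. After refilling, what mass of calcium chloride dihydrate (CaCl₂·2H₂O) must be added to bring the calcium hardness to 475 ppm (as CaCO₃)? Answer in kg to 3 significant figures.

43.3 kg

Volume: 186,000 US gal × 3.785 L/gal = 704,010 L.
After draining 15% and refilling: 497 × 0.85 + 71 × 0.15 = 433.1 ppm.
Deficit to target: 475 − 433.1 = 41.9 mg/L.
As CaCO₃: 41.9 mg/L × 704,010 L = 29,500 g; ÷ 100.1 = 294.7 mol Ca²⁺.
Mass: 294.7 × 147 = 43,320 g.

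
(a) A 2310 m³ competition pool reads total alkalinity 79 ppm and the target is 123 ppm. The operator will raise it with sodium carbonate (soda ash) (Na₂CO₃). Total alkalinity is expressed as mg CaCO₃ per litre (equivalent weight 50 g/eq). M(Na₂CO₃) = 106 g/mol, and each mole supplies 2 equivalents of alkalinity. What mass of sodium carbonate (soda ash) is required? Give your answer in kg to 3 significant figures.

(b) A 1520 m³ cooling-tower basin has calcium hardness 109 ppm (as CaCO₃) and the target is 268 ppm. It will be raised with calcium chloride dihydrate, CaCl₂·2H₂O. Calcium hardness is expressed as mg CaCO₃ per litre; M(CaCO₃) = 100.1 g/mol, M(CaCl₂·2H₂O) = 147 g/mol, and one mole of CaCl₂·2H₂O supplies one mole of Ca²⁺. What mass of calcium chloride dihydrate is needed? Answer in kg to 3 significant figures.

(a) Volume: 2310 m³ = 2,310,000 L.
(a) Alkalinity to add: (123 − 79) = 44 mg/L as CaCO₃ × 2,310,000 L = 101,600 g as CaCO₃.
(a) Equivalents: 101,600 g ÷ 50 g/eq = 2033 eq.
(a) Each mole of Na₂CO₃ supplies 2 eq, so 2033 / 2 = 1016 mol.
(a) Mass: 1016 mol × 106 g/mol = 107,700 g.

(b) Volume: 1520 m³ = 1,520,000 L.
(b) Hardness to add: (268 − 109) = 159 mg/L as CaCO₃ × 1,520,000 L = 241,700 g as CaCO₃.
(b) Moles of Ca²⁺ (1 mol Ca²⁺ ≡ 1 mol CaCO₃): 241,700 / 100.1 g/mol = 2414 mol.
(b) Mass of CaCl₂·2H₂O: 2414 × 147 = 354,900 g.

(a) 108 kg; (b) 355 kg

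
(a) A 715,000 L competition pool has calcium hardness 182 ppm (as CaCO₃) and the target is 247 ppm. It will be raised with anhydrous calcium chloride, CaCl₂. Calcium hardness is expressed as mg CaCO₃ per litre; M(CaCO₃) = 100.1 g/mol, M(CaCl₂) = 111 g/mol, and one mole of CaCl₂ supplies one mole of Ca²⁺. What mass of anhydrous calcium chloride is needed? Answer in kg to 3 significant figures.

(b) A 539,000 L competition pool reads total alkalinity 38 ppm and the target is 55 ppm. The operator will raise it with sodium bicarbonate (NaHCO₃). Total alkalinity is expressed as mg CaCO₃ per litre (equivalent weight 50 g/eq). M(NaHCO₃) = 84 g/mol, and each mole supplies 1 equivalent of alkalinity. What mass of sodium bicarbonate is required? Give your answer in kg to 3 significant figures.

(a) 51.5 kg; (b) 15.4 kg

(a) Hardness to add: (247 − 182) = 65 mg/L as CaCO₃ × 715,000 L = 46,480 g as CaCO₃.
(a) Moles of Ca²⁺ (1 mol Ca²⁺ ≡ 1 mol CaCO₃): 46,480 / 100.1 g/mol = 464.3 mol.
(a) Mass of CaCl₂: 464.3 × 111 = 51,540 g.

(b) Alkalinity to add: (55 − 38) = 17 mg/L as CaCO₃ × 539,000 L = 9163 g as CaCO₃.
(b) Equivalents: 9163 g ÷ 50 g/eq = 183.3 eq.
(b) NaHCO₃ supplies 1 eq per mole → 183.3 mol.
(b) Mass: 183.3 mol × 84 g/mol = 15,390 g.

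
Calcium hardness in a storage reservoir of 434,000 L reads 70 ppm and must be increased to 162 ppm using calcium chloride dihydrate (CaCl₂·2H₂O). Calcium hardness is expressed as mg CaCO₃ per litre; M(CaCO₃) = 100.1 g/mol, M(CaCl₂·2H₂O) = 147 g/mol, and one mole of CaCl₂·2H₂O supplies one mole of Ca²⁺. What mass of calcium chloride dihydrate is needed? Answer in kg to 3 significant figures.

Hardness to add: (162 − 70) = 92 mg/L as CaCO₃ × 434,000 L = 39,930 g as CaCO₃.
Moles of Ca²⁺ (1 mol Ca²⁺ ≡ 1 mol CaCO₃): 39,930 / 100.1 g/mol = 398.9 mol.
Mass of CaCl₂·2H₂O: 398.9 × 147 = 58,640 g.

58.6 kg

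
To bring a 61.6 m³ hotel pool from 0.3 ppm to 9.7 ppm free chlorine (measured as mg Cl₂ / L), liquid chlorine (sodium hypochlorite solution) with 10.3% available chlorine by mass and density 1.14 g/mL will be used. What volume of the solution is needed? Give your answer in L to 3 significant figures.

4.93 L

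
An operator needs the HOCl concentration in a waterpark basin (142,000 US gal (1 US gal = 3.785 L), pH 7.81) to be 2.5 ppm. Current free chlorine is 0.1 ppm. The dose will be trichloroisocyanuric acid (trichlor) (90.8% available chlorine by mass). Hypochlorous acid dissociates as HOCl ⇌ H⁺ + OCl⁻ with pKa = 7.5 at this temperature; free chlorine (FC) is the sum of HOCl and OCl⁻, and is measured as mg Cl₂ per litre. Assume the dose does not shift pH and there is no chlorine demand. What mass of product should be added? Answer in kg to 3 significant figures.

4.44 kg

Volume: 142,000 US gal × 3.785 L/gal = 537,470 L.
[OCl⁻]/[HOCl] = 10^(pH − pKa) = 10^(7.81 − 7.5) = 2.042; fraction as HOCl = 1/(1 + 2.042) = 0.3288.
Free chlorine required for 2.5 ppm HOCl: 2.5 / 0.3288 = 7.604 ppm.
FC to add: 7.604 − 0.1 = 7.504 mg/L as Cl₂.
Cl₂ equivalent: 7.504 mg/L × 537,470 L = 4033 g.
Product at 90.8% available Cl: 4033 / 0.908 = 4442 g.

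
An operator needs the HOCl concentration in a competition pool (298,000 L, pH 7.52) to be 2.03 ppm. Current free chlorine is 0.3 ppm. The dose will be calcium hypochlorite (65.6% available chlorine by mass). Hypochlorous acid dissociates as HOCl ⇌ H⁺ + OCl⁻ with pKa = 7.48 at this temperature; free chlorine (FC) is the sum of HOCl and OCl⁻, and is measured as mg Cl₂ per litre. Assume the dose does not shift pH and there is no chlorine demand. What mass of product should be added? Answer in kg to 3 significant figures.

[OCl⁻]/[HOCl] = 10^(pH − pKa) = 10^(7.52 − 7.48) = 1.096; fraction as HOCl = 1/(1 + 1.096) = 0.477.
Free chlorine required for 2.03 ppm HOCl: 2.03 / 0.477 = 4.256 ppm.
FC to add: 4.256 − 0.3 = 3.956 mg/L as Cl₂.
Cl₂ equivalent: 3.956 mg/L × 298,000 L = 1179 g.
Product at 65.6% available Cl: 1179 / 0.656 = 1797 g.

1.80 kg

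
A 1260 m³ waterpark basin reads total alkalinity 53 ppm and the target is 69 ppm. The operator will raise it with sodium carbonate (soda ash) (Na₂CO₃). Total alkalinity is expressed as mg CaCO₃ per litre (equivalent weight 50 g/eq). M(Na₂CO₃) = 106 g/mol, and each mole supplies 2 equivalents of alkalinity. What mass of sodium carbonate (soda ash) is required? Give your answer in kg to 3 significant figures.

21.4 kg

Volume: 1260 m³ = 1,260,000 L.
Alkalinity to add: (69 − 53) = 16 mg/L as CaCO₃ × 1,260,000 L = 20,160 g as CaCO₃.
Equivalents: 20,160 g ÷ 50 g/eq = 403.2 eq.
Each mole of Na₂CO₃ supplies 2 eq, so 403.2 / 2 = 201.6 mol.
Mass: 201.6 mol × 106 g/mol = 21,370 g.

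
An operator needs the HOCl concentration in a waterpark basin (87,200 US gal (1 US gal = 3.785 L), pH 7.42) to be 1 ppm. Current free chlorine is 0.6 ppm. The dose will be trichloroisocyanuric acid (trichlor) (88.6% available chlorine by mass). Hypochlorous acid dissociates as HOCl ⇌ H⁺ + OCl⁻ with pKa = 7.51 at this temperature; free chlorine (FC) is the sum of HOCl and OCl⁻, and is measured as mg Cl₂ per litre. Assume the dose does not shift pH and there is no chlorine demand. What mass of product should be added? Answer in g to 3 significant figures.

Volume: 87,200 US gal × 3.785 L/gal = 330,052 L.
[OCl⁻]/[HOCl] = 10^(pH − pKa) = 10^(7.42 − 7.51) = 0.8128; fraction as HOCl = 1/(1 + 0.8128) = 0.5516.
Free chlorine required for 1 ppm HOCl: 1 / 0.5516 = 1.813 ppm.
FC to add: 1.813 − 0.6 = 1.213 mg/L as Cl₂.
Cl₂ equivalent: 1.213 mg/L × 330,052 L = 400.3 g.
Product at 88.6% available Cl: 400.3 / 0.886 = 451.8 g.

452 g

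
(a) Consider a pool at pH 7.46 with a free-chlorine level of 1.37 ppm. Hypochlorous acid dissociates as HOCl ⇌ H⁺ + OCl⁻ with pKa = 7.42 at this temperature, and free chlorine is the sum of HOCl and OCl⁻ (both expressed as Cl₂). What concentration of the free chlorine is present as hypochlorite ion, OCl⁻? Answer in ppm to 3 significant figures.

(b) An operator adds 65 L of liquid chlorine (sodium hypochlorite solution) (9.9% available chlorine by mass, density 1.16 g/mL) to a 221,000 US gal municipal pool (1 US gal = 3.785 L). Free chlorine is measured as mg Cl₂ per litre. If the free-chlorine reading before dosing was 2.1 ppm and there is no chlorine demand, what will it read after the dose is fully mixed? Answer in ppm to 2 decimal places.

(a) 0.717 ppm; (b) 11.02 ppm

(a) [OCl⁻]/[HOCl] = 10^(pH − pKa) = 10^(7.46 − 7.42) = 10^0.04 = 1.096.
(a) Fraction as HOCl = 1 / (1 + 1.096) = 0.477.
(a) OCl⁻ = (1 − 0.477) × 1.37 ppm = 0.7165 ppm.

(b) Volume: 221,000 US gal × 3.785 L/gal = 836,485 L.
(b) Mass of solution: 65 L × 1000 mL/L × 1.16 g/mL = 75,400 g.
(b) Available chlorine delivered: 75,400 g × 0.099 = 7465 g as Cl₂.
(b) Concentration rise: 7465 g / 836,485 L = 8.924 mg/L = 8.92 ppm.
(b) Final FC: 2.1 + 8.92 = 11.02 ppm.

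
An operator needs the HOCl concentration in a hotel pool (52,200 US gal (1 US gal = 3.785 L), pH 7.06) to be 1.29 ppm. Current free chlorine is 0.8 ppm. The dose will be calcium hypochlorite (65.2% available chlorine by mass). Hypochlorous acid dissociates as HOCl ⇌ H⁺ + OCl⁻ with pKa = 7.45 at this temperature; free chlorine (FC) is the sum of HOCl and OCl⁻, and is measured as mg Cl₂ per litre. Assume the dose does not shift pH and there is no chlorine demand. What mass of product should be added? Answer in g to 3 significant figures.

308 g

Volume: 52,200 US gal × 3.785 L/gal = 197,577 L.
[OCl⁻]/[HOCl] = 10^(pH − pKa) = 10^(7.06 − 7.45) = 0.4074; fraction as HOCl = 1/(1 + 0.4074) = 0.7105.
Free chlorine required for 1.29 ppm HOCl: 1.29 / 0.7105 = 1.816 ppm.
FC to add: 1.816 − 0.8 = 1.016 mg/L as Cl₂.
Cl₂ equivalent: 1.016 mg/L × 197,577 L = 200.6 g.
Product at 65.2% available Cl: 200.6 / 0.652 = 307.7 g.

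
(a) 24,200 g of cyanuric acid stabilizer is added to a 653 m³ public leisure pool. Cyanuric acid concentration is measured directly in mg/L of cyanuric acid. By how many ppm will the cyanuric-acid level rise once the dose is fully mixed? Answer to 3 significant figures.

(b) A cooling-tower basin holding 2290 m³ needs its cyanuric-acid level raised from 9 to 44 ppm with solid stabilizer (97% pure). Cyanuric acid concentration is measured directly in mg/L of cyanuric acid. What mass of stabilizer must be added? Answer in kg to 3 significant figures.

(a) Volume: 653 m³ = 653,000 L.
(a) Rise: 24,200 g / 653,000 L × 1000 = 37.06 mg/L.

(b) Volume: 2290 m³ = 2,290,000 L.
(b) CYA to add: (44 − 9) = 35 mg/L × 2,290,000 L = 80,150 g cyanuric acid.
(b) At 97% purity: 80,150 / 0.97 = 82,630 g product.

(a) 37.1 ppm; (b) 82.6 kg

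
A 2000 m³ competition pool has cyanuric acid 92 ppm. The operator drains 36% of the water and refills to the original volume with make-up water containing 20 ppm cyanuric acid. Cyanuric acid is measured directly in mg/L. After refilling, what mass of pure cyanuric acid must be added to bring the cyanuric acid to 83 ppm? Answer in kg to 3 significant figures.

33.8 kg

Volume: 2000 m³ = 2,000,000 L.
After draining 36% and refilling: 92 × 0.64 + 20 × 0.36 = 66.08 ppm.
Deficit to target: 83 − 66.08 = 16.92 mg/L.
Mass: 16.92 mg/L × 2,000,000 L = 33,840 g cyanuric acid.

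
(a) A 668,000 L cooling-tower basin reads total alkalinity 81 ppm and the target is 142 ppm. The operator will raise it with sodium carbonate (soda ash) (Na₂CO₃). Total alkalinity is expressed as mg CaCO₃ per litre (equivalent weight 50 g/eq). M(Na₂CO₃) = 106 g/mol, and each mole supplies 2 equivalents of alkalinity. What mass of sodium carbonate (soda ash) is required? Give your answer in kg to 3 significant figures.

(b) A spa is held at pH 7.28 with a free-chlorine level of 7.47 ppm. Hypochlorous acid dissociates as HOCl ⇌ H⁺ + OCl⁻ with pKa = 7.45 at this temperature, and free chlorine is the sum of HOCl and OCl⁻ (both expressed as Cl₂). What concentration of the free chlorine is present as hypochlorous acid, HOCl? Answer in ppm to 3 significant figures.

(a) 43.2 kg; (b) 4.46 ppm

(a) Alkalinity to add: (142 − 81) = 61 mg/L as CaCO₃ × 668,000 L = 40,750 g as CaCO₃.
(a) Equivalents: 40,750 g ÷ 50 g/eq = 815 eq.
(a) Each mole of Na₂CO₃ supplies 2 eq, so 815 / 2 = 407.5 mol.
(a) Mass: 407.5 mol × 106 g/mol = 43,190 g.

(b) [OCl⁻]/[HOCl] = 10^(pH − pKa) = 10^(7.28 − 7.45) = 10^-0.17 = 0.6761.
(b) Fraction as HOCl = 1 / (1 + 0.6761) = 0.5966.
(b) HOCl = 0.5966 × 7.47 ppm = 4.457 ppm.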